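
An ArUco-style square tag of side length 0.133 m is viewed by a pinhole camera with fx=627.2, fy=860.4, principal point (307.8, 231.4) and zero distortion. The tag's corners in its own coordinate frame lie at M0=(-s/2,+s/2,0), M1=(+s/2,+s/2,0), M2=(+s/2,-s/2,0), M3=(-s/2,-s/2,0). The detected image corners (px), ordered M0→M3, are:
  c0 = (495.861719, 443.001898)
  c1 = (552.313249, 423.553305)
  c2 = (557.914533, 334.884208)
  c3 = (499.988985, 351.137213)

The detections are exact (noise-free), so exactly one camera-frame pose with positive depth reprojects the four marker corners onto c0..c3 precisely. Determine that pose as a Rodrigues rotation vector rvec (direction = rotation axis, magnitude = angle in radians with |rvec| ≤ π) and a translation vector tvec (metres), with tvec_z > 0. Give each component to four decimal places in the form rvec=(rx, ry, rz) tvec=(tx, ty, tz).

rvec=(0.2522, -0.3836, -0.0714) tvec=(0.4077, 0.2131, 1.1661)

Intrinsics K: fx=627.2, fy=860.4, cx=307.8, cy=231.4
Marker side s = 0.133 m; corners in marker frame (Z=0):
  M0 = (-0.0665, +0.0665, 0)
  M1 = (+0.0665, +0.0665, 0)
  M2 = (+0.0665, -0.0665, 0)
  M3 = (-0.0665, -0.0665, 0)
Detected image corners:
  c0 = (495.861719, 443.001898) px
  c1 = (552.313249, 423.553305) px
  c2 = (557.914533, 334.884208) px
  c3 = (499.988985, 351.137213) px
Planar DLT: solve 8×8 A·h = b for H (H[2,2]=1):
  H  [+592.97660 +79.21925 +527.07294]
  H  [-14.18004 +763.89621 +388.62105]
  H  [+0.30971 +0.22014 +1.00000]
B = K⁻¹H; ‖b₁‖=0.857571, ‖b₂‖=0.857571; λ = 2/(‖b₁‖+‖b₂‖) = 1.166084, sign → tz>0 ⇒ λ=+1.166084
r₁ = λ·B[:,0] = (+0.92522,-0.11635,+0.36115); r₂ = λ·B[:,1] = (+0.02131,+0.96626,+0.25670)
r₃ = r₁×r₂ = (-0.37883,-0.22981,+0.89648); SVD([r₁ r₂ r₃]) → R = UVᵀ:
  R  [+0.92522 +0.02131 -0.37883]
  R  [-0.11635 +0.96626 -0.22981]
  R  [+0.36115 +0.25670 +0.89648]
t = (+0.40767, +0.21308, +1.16608) m
tr R = 2.787959; θ = arccos((tr R − 1)/2) = 0.464648 rad = 26.622°
axis k = ((R−Rᵀ)₃₂, (R−Rᵀ)₁₃, (R−Rᵀ)₂₁) / (2 sinθ) = (+0.542846, -0.825667, -0.153595)
rvec = θ·k = (+0.252232, -0.383645, -0.071368)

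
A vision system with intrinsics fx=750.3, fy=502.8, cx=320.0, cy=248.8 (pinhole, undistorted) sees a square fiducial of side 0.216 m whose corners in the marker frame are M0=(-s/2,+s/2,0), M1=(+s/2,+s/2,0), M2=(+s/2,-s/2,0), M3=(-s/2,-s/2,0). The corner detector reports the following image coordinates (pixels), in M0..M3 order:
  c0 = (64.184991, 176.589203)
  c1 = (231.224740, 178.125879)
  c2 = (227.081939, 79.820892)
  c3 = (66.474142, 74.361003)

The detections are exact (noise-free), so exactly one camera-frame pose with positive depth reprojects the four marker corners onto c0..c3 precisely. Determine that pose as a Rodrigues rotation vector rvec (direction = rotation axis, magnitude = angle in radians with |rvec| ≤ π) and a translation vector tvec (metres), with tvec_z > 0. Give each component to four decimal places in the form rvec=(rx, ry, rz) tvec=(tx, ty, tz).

Intrinsics K: fx=750.3, fy=502.8, cx=320.0, cy=248.8
Marker side s = 0.216 m; corners in marker frame (Z=0):
  M0 = (-0.1080, +0.1080, 0)
  M1 = (+0.1080, +0.1080, 0)
  M2 = (+0.1080, -0.1080, 0)
  M3 = (-0.1080, -0.1080, 0)
Detected image corners:
  c0 = (64.184991, 176.589203) px
  c1 = (231.224740, 178.125879) px
  c2 = (227.081939, 79.820892) px
  c3 = (66.474142, 74.361003) px
Planar DLT: solve 8×8 A·h = b for H (H[2,2]=1):
  H  [+785.76102 -22.32727 +148.89125]
  H  [+40.23293 +440.75328 +126.26977]
  H  [+0.18753 -0.18283 +1.00000]
B = K⁻¹H; ‖b₁‖=0.985376, ‖b₂‖=0.985376; λ = 2/(‖b₁‖+‖b₂‖) = 1.014841, sign → tz>0 ⇒ λ=+1.014841
r₁ = λ·B[:,0] = (+0.98164,-0.01297,+0.19031); r₂ = λ·B[:,1] = (+0.04893,+0.98142,-0.18554)
r₃ = r₁×r₂ = (-0.18437,+0.19145,+0.96403); SVD([r₁ r₂ r₃]) → R = UVᵀ:
  R  [+0.98164 +0.04893 -0.18437]
  R  [-0.01297 +0.98142 +0.19145]
  R  [+0.19031 -0.18554 +0.96403]
t = (-0.23144, -0.24731, +1.01484) m
tr R = 2.927088; θ = arccos((tr R − 1)/2) = 0.270849 rad = 15.519°
axis k = ((R−Rᵀ)₃₂, (R−Rᵀ)₁₃, (R−Rᵀ)₂₁) / (2 sinθ) = (-0.704514, -0.700199, -0.115675)
rvec = θ·k = (-0.190817, -0.189648, -0.031331)

rvec=(-0.1908, -0.1896, -0.0313) tvec=(-0.2314, -0.2473, 1.0148)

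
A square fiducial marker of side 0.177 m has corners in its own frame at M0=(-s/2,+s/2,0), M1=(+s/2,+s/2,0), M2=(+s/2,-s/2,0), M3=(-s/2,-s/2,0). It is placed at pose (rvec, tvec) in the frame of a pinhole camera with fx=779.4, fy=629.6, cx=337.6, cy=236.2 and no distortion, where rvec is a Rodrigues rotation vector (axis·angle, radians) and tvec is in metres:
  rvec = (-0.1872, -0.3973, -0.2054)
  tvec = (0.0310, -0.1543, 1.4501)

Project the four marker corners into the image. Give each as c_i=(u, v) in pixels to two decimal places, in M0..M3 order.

c0=(321.97, 211.55) c1=(407.18, 200.56) c2=(384.49, 129.57) c3=(299.63, 136.84)

Intrinsics K: fx=779.4, fy=629.6, cx=337.6, cy=236.2
Marker side s = 0.177 m; corners in marker frame (Z=0):
  M0 = (-0.0885, +0.0885, 0)
  M1 = (+0.0885, +0.0885, 0)
  M2 = (+0.0885, -0.0885, 0)
  M3 = (-0.0885, -0.0885, 0)
rvec = (-0.1872, -0.3973, -0.2054), |rvec| = θ = 0.48485 rad = 27.780°
Rodrigues: sinθ=0.46608, 1−cosθ=0.11526; R = I + sinθ·[k]× + (1−cosθ)·[k]×²:
    [+0.90193 +0.23391 -0.36306]
    [-0.16098 +0.96213 +0.21996]
    [+0.40077 -0.13994 +0.90543]
t = (0.0310, -0.1543, 1.4501) m
M0: Pc = R·M0+t = (-0.02812, -0.05490, +1.40225); u = 779.4·(-0.02812)/1.40225 + 337.6 = 321.9707, v = 629.6·(-0.05490)/1.40225 + 236.2 = 211.5484
M1: Pc = R·M1+t = (+0.13152, -0.08340, +1.47318); u = 779.4·(+0.13152)/1.47318 + 337.6 = 407.1826, v = 629.6·(-0.08340)/1.47318 + 236.2 = 200.5579
M2: Pc = R·M2+t = (+0.09012, -0.25370, +1.49795); u = 779.4·(+0.09012)/1.49795 + 337.6 = 384.4900, v = 629.6·(-0.25370)/1.49795 + 236.2 = 129.5699
M3: Pc = R·M3+t = (-0.06952, -0.22520, +1.42702); u = 779.4·(-0.06952)/1.42702 + 337.6 = 299.6291, v = 629.6·(-0.22520)/1.42702 + 236.2 = 136.8409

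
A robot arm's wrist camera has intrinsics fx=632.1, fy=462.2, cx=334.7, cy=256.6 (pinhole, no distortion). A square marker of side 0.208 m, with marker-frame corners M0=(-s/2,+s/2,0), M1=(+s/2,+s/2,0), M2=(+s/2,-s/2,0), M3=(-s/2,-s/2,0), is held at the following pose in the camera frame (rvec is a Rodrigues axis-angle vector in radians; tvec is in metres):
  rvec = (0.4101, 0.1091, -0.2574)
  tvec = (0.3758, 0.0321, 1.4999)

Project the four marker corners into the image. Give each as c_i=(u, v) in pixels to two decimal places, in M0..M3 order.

c0=(458.12, 300.44) c1=(543.77, 287.17) c2=(530.73, 229.92) c3=(440.78, 245.16)

Intrinsics K: fx=632.1, fy=462.2, cx=334.7, cy=256.6
Marker side s = 0.208 m; corners in marker frame (Z=0):
  M0 = (-0.1040, +0.1040, 0)
  M1 = (+0.1040, +0.1040, 0)
  M2 = (+0.1040, -0.1040, 0)
  M3 = (-0.1040, -0.1040, 0)
rvec = (0.4101, 0.1091, -0.2574), |rvec| = θ = 0.49633 rad = 28.437°
Rodrigues: sinθ=0.47620, 1−cosθ=0.12066; R = I + sinθ·[k]× + (1−cosθ)·[k]×²:
    [+0.96172 +0.26888 +0.05297]
    [-0.22505 +0.88517 -0.40722]
    [-0.15638 +0.37971 +0.91179]
t = (0.3758, 0.0321, 1.4999) m
M0: Pc = R·M0+t = (+0.30374, +0.14756, +1.55565); u = 632.1·(+0.30374)/1.55565 + 334.7 = 458.1188, v = 462.2·(+0.14756)/1.55565 + 256.6 = 300.4422
M1: Pc = R·M1+t = (+0.50378, +0.10075, +1.52313); u = 632.1·(+0.50378)/1.52313 + 334.7 = 543.7702, v = 462.2·(+0.10075)/1.52313 + 256.6 = 287.1739
M2: Pc = R·M2+t = (+0.44786, -0.08336, +1.44415); u = 632.1·(+0.44786)/1.44415 + 334.7 = 530.7254, v = 462.2·(-0.08336)/1.44415 + 256.6 = 229.9198
M3: Pc = R·M3+t = (+0.24782, -0.03655, +1.47667); u = 632.1·(+0.24782)/1.47667 + 334.7 = 440.7803, v = 462.2·(-0.03655)/1.47667 + 256.6 = 245.1590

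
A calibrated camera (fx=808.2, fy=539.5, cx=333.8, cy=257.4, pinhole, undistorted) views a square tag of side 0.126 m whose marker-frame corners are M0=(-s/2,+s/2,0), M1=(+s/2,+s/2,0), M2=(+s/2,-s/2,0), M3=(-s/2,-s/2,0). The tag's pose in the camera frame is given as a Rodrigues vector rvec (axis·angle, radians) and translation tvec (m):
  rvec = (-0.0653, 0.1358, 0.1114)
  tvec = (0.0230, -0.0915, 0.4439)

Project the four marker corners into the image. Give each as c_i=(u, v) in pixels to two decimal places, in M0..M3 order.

c0=(250.49, 214.48) c1=(479.46, 229.49) c2=(503.78, 76.32) c3=(277.51, 67.41)

Intrinsics K: fx=808.2, fy=539.5, cx=333.8, cy=257.4
Marker side s = 0.126 m; corners in marker frame (Z=0):
  M0 = (-0.0630, +0.0630, 0)
  M1 = (+0.0630, +0.0630, 0)
  M2 = (+0.0630, -0.0630, 0)
  M3 = (-0.0630, -0.0630, 0)
rvec = (-0.0653, 0.1358, 0.1114), |rvec| = θ = 0.18739 rad = 10.737°
Rodrigues: sinθ=0.18630, 1−cosθ=0.01751; R = I + sinθ·[k]× + (1−cosθ)·[k]×²:
    [+0.98462 -0.11517 +0.13138]
    [+0.10633 +0.99169 +0.07246]
    [-0.13863 -0.05738 +0.98868]
t = (0.0230, -0.0915, 0.4439) m
M0: Pc = R·M0+t = (-0.04629, -0.03572, +0.44902); u = 808.2·(-0.04629)/0.44902 + 333.8 = 250.4874, v = 539.5·(-0.03572)/0.44902 + 257.4 = 214.4793
M1: Pc = R·M1+t = (+0.07778, -0.02233, +0.43155); u = 808.2·(+0.07778)/0.43155 + 333.8 = 479.4559, v = 539.5·(-0.02233)/0.43155 + 257.4 = 229.4906
M2: Pc = R·M2+t = (+0.09229, -0.14728, +0.43878); u = 808.2·(+0.09229)/0.43878 + 333.8 = 503.7849, v = 539.5·(-0.14728)/0.43878 + 257.4 = 76.3158
M3: Pc = R·M3+t = (-0.03178, -0.16067, +0.45625); u = 808.2·(-0.03178)/0.45625 + 333.8 = 277.5131, v = 539.5·(-0.16067)/0.45625 + 257.4 = 67.4068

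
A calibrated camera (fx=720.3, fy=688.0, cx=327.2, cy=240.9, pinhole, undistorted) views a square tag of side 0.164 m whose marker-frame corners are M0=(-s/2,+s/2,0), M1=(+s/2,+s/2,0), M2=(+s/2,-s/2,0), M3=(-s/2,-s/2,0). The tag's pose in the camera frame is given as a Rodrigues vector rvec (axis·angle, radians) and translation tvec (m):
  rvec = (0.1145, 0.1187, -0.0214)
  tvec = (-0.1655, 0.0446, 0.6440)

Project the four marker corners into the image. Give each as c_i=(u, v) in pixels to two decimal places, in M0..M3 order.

c0=(61.47, 372.93) c1=(235.64, 374.40) c2=(227.62, 199.03) c3=(48.70, 202.84)

Intrinsics K: fx=720.3, fy=688.0, cx=327.2, cy=240.9
Marker side s = 0.164 m; corners in marker frame (Z=0):
  M0 = (-0.0820, +0.0820, 0)
  M1 = (+0.0820, +0.0820, 0)
  M2 = (+0.0820, -0.0820, 0)
  M3 = (-0.0820, -0.0820, 0)
rvec = (0.1145, 0.1187, -0.0214), |rvec| = θ = 0.16631 rad = 9.529°
Rodrigues: sinθ=0.16554, 1−cosθ=0.01380; R = I + sinθ·[k]× + (1−cosθ)·[k]×²:
    [+0.99274 +0.02808 +0.11693]
    [-0.01452 +0.99323 -0.11524]
    [-0.11938 +0.11271 +0.98643]
t = (-0.1655, 0.0446, 0.6440) m
M0: Pc = R·M0+t = (-0.24460, +0.12724, +0.66303); u = 720.3·(-0.24460)/0.66303 + 327.2 = 61.4702, v = 688.0·(+0.12724)/0.66303 + 240.9 = 372.9274
M1: Pc = R·M1+t = (-0.08179, +0.12485, +0.64345); u = 720.3·(-0.08179)/0.64345 + 327.2 = 235.6392, v = 688.0·(+0.12485)/0.64345 + 240.9 = 374.3980
M2: Pc = R·M2+t = (-0.08640, -0.03804, +0.62497); u = 720.3·(-0.08640)/0.62497 + 327.2 = 227.6234, v = 688.0·(-0.03804)/0.62497 + 240.9 = 199.0282
M3: Pc = R·M3+t = (-0.24921, -0.03565, +0.64455); u = 720.3·(-0.24921)/0.64455 + 327.2 = 48.7033, v = 688.0·(-0.03565)/0.64455 + 240.9 = 202.8421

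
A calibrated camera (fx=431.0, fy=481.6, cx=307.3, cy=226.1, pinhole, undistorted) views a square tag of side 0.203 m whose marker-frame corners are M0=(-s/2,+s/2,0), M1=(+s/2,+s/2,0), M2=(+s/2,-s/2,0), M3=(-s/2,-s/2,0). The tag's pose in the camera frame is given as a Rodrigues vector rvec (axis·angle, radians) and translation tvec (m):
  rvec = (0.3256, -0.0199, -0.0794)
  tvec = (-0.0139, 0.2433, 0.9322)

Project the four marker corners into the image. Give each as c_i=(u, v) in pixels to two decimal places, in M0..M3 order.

Intrinsics K: fx=431.0, fy=481.6, cx=307.3, cy=226.1
Marker side s = 0.203 m; corners in marker frame (Z=0):
  M0 = (-0.1015, +0.1015, 0)
  M1 = (+0.1015, +0.1015, 0)
  M2 = (+0.1015, -0.1015, 0)
  M3 = (-0.1015, -0.1015, 0)
rvec = (0.3256, -0.0199, -0.0794), |rvec| = θ = 0.33573 rad = 19.236°
Rodrigues: sinθ=0.32946, 1−cosθ=0.05583; R = I + sinθ·[k]× + (1−cosθ)·[k]×²:
    [+0.99668 +0.07471 -0.03233]
    [-0.08113 +0.94437 -0.31874]
    [+0.00672 +0.32030 +0.94729]
t = (-0.0139, 0.2433, 0.9322) m
M0: Pc = R·M0+t = (-0.10748, +0.34739, +0.96403); u = 431.0·(-0.10748)/0.96403 + 307.3 = 259.2474, v = 481.6·(+0.34739)/0.96403 + 226.1 = 399.6445
M1: Pc = R·M1+t = (+0.09485, +0.33092, +0.96539); u = 431.0·(+0.09485)/0.96539 + 307.3 = 349.6440, v = 481.6·(+0.33092)/0.96539 + 226.1 = 391.1836
M2: Pc = R·M2+t = (+0.07968, +0.13921, +0.90037); u = 431.0·(+0.07968)/0.90037 + 307.3 = 345.4423, v = 481.6·(+0.13921)/0.90037 + 226.1 = 300.5634
M3: Pc = R·M3+t = (-0.12265, +0.15568, +0.89901); u = 431.0·(-0.12265)/0.89901 + 307.3 = 248.5014, v = 481.6·(+0.15568)/0.89901 + 226.1 = 309.4987

c0=(259.25, 399.64) c1=(349.64, 391.18) c2=(345.44, 300.56) c3=(248.50, 309.50)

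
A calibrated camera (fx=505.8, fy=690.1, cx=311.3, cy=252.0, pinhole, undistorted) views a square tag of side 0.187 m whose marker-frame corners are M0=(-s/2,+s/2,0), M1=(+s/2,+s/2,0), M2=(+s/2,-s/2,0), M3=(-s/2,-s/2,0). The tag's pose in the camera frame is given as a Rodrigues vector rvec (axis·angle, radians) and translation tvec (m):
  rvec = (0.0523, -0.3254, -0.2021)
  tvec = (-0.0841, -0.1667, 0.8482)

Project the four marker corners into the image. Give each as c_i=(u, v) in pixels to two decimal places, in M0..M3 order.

Intrinsics K: fx=505.8, fy=690.1, cx=311.3, cy=252.0
Marker side s = 0.187 m; corners in marker frame (Z=0):
  M0 = (-0.0935, +0.0935, 0)
  M1 = (+0.0935, +0.0935, 0)
  M2 = (+0.0935, -0.0935, 0)
  M3 = (-0.0935, -0.0935, 0)
rvec = (0.0523, -0.3254, -0.2021), |rvec| = θ = 0.38661 rad = 22.151°
Rodrigues: sinθ=0.37705, 1−cosθ=0.07381; R = I + sinθ·[k]× + (1−cosθ)·[k]×²:
    [+0.92754 +0.18870 -0.32257]
    [-0.20551 +0.97848 -0.01853]
    [+0.31213 +0.08348 +0.94636]
t = (-0.0841, -0.1667, 0.8482) m
M0: Pc = R·M0+t = (-0.15318, -0.05600, +0.82682); u = 505.8·(-0.15318)/0.82682 + 311.3 = 217.5923, v = 690.1·(-0.05600)/0.82682 + 252.0 = 205.2623
M1: Pc = R·M1+t = (+0.02027, -0.09443, +0.88519); u = 505.8·(+0.02027)/0.88519 + 311.3 = 322.8816, v = 690.1·(-0.09443)/0.88519 + 252.0 = 178.3841
M2: Pc = R·M2+t = (-0.01502, -0.27740, +0.86958); u = 505.8·(-0.01502)/0.86958 + 311.3 = 302.5646, v = 690.1·(-0.27740)/0.86958 + 252.0 = 31.8525
M3: Pc = R·M3+t = (-0.18847, -0.23897, +0.81121); u = 505.8·(-0.18847)/0.81121 + 311.3 = 193.7872, v = 690.1·(-0.23897)/0.81121 + 252.0 = 48.7046

c0=(217.59, 205.26) c1=(322.88, 178.38) c2=(302.56, 31.85) c3=(193.79, 48.70)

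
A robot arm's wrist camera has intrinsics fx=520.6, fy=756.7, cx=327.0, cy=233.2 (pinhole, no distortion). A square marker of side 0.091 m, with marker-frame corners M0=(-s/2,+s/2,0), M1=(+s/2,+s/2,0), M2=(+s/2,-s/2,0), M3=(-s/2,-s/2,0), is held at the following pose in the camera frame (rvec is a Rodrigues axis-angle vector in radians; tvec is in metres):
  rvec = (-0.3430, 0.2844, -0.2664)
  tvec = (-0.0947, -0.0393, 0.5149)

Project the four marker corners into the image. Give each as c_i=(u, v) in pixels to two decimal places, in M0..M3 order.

Intrinsics K: fx=520.6, fy=756.7, cx=327.0, cy=233.2
Marker side s = 0.091 m; corners in marker frame (Z=0):
  M0 = (-0.0455, +0.0455, 0)
  M1 = (+0.0455, +0.0455, 0)
  M2 = (+0.0455, -0.0455, 0)
  M3 = (-0.0455, -0.0455, 0)
rvec = (-0.3430, 0.2844, -0.2664), |rvec| = θ = 0.51914 rad = 29.744°
Rodrigues: sinθ=0.49613, 1−cosθ=0.13175; R = I + sinθ·[k]× + (1−cosθ)·[k]×²:
    [+0.92576 +0.20691 +0.31647]
    [-0.30228 +0.90779 +0.29076]
    [-0.22713 -0.36484 +0.90294]
t = (-0.0947, -0.0393, 0.5149) m
M0: Pc = R·M0+t = (-0.12741, +0.01576, +0.50863); u = 520.6·(-0.12741)/0.50863 + 327.0 = 196.5946, v = 756.7·(+0.01576)/0.50863 + 233.2 = 256.6438
M1: Pc = R·M1+t = (-0.04316, -0.01175, +0.48797); u = 520.6·(-0.04316)/0.48797 + 327.0 = 280.9497, v = 756.7·(-0.01175)/0.48797 + 233.2 = 214.9799
M2: Pc = R·M2+t = (-0.06199, -0.09436, +0.52117); u = 520.6·(-0.06199)/0.52117 + 327.0 = 265.0754, v = 756.7·(-0.09436)/0.52117 + 233.2 = 96.1976
M3: Pc = R·M3+t = (-0.14624, -0.06685, +0.54183); u = 520.6·(-0.14624)/0.54183 + 327.0 = 186.4945, v = 756.7·(-0.06685)/0.54183 + 233.2 = 139.8397

c0=(196.59, 256.64) c1=(280.95, 214.98) c2=(265.08, 96.20) c3=(186.49, 139.84)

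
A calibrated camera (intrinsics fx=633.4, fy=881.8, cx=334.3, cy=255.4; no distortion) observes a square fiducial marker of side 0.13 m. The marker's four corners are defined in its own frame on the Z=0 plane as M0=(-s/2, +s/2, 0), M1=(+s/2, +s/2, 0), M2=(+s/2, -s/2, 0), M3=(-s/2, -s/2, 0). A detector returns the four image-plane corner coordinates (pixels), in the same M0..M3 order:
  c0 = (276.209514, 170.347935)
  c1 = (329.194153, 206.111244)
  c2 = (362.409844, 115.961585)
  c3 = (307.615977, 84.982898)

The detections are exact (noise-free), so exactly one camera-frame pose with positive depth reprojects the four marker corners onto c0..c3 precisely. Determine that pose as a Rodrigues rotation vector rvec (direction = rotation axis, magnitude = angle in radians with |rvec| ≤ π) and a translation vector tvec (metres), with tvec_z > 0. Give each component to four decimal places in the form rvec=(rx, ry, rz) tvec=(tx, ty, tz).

rvec=(-0.1154, 0.5046, 0.4653) tvec=(-0.0297, -0.1472, 1.1641)

Intrinsics K: fx=633.4, fy=881.8, cx=334.3, cy=255.4
Marker side s = 0.13 m; corners in marker frame (Z=0):
  M0 = (-0.0650, +0.0650, 0)
  M1 = (+0.0650, +0.0650, 0)
  M2 = (+0.0650, -0.0650, 0)
  M3 = (-0.0650, -0.0650, 0)
Detected image corners:
  c0 = (276.209514, 170.347935) px
  c1 = (329.194153, 206.111244) px
  c2 = (362.409844, 115.961585) px
  c3 = (307.615977, 84.982898) px
Planar DLT: solve 8×8 A·h = b for H (H[2,2]=1):
  H  [+280.13298 -246.59206 +318.11335]
  H  [+195.86321 +675.35095 +143.90956]
  H  [-0.42150 +0.00553 +1.00000]
B = K⁻¹H; ‖b₁‖=0.859067, ‖b₂‖=0.859067; λ = 2/(‖b₁‖+‖b₂‖) = 1.164054, sign → tz>0 ⇒ λ=+1.164054
r₁ = λ·B[:,0] = (+0.77378,+0.40066,-0.49064); r₂ = λ·B[:,1] = (-0.45658,+0.88966,+0.00644)
r₃ = r₁×r₂ = (+0.43909,+0.21904,+0.87134); SVD([r₁ r₂ r₃]) → R = UVᵀ:
  R  [+0.77378 -0.45658 +0.43909]
  R  [+0.40066 +0.88966 +0.21904]
  R  [-0.49064 +0.00644 +0.87134]
t = (-0.02975, -0.14718, +1.16405) m
tr R = 2.534774; θ = arccos((tr R − 1)/2) = 0.696040 rad = 39.880°
axis k = ((R−Rᵀ)₃₂, (R−Rᵀ)₁₃, (R−Rᵀ)₂₁) / (2 sinθ) = (-0.165784, +0.725011, +0.668487)
rvec = θ·k = (-0.115393, +0.504637, +0.465294)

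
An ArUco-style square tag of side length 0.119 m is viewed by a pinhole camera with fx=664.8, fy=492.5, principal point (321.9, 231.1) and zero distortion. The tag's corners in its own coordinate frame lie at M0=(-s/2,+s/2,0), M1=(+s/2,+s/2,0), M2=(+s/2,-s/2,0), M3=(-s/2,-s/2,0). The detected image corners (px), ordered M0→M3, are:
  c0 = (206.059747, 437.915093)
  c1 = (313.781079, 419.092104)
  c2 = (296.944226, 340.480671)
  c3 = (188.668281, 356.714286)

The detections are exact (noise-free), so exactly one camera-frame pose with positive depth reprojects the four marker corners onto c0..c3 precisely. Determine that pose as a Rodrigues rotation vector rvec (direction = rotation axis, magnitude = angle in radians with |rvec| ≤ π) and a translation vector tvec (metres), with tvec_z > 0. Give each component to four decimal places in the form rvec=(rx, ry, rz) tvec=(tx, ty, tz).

rvec=(-0.0156, -0.1982, -0.1568) tvec=(-0.0759, 0.2314, 0.7246)

Intrinsics K: fx=664.8, fy=492.5, cx=321.9, cy=231.1
Marker side s = 0.119 m; corners in marker frame (Z=0):
  M0 = (-0.0595, +0.0595, 0)
  M1 = (+0.0595, +0.0595, 0)
  M2 = (+0.0595, -0.0595, 0)
  M3 = (-0.0595, -0.0595, 0)
Detected image corners:
  c0 = (206.059747, 437.915093) px
  c1 = (313.781079, 419.092104) px
  c2 = (296.944226, 340.480671) px
  c3 = (188.668281, 356.714286) px
Planar DLT: solve 8×8 A·h = b for H (H[2,2]=1):
  H  [+976.00110 +143.77919 +252.23826]
  H  [-41.48928 +671.30446 +388.40854]
  H  [+0.27231 +0.00000 +1.00000]
B = K⁻¹H; ‖b₁‖=1.380105, ‖b₂‖=1.380105; λ = 2/(‖b₁‖+‖b₂‖) = 0.724583, sign → tz>0 ⇒ λ=+0.724583
r₁ = λ·B[:,0] = (+0.96823,-0.15363,+0.19731); r₂ = λ·B[:,1] = (+0.15671,+0.98764,+0.00000)
r₃ = r₁×r₂ = (-0.19488,+0.03092,+0.98034); SVD([r₁ r₂ r₃]) → R = UVᵀ:
  R  [+0.96823 +0.15671 -0.19488]
  R  [-0.15363 +0.98764 +0.03092]
  R  [+0.19731 +0.00000 +0.98034]
t = (-0.07593, +0.23144, +0.72458) m
tr R = 2.936214; θ = arccos((tr R − 1)/2) = 0.253235 rad = 14.509°
axis k = ((R−Rᵀ)₃₂, (R−Rᵀ)₁₃, (R−Rᵀ)₂₁) / (2 sinθ) = (-0.061703, -0.782695, -0.619339)
rvec = θ·k = (-0.015625, -0.198206, -0.156839)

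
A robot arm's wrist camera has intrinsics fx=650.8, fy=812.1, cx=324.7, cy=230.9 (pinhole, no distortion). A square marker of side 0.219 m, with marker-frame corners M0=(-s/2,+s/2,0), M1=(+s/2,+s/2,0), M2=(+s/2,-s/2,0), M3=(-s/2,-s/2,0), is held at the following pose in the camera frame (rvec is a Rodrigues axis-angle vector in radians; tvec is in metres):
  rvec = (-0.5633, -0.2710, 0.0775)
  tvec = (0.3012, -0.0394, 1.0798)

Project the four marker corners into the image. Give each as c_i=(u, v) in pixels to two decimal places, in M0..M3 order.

c0=(452.86, 261.04) c1=(577.60, 284.45) c2=(551.88, 150.14) c3=(439.15, 123.07)

Intrinsics K: fx=650.8, fy=812.1, cx=324.7, cy=230.9
Marker side s = 0.219 m; corners in marker frame (Z=0):
  M0 = (-0.1095, +0.1095, 0)
  M1 = (+0.1095, +0.1095, 0)
  M2 = (+0.1095, -0.1095, 0)
  M3 = (-0.1095, -0.1095, 0)
rvec = (-0.5633, -0.2710, 0.0775), |rvec| = θ = 0.62988 rad = 36.090°
Rodrigues: sinθ=0.58905, 1−cosθ=0.19190; R = I + sinθ·[k]× + (1−cosθ)·[k]×²:
    [+0.96157 +0.00136 -0.27455]
    [+0.14631 +0.84362 +0.51662]
    [+0.23232 -0.53694 +0.81100]
t = (0.3012, -0.0394, 1.0798) m
M0: Pc = R·M0+t = (+0.19606, +0.03695, +0.99557); u = 650.8·(+0.19606)/0.99557 + 324.7 = 452.8620, v = 812.1·(+0.03695)/0.99557 + 230.9 = 261.0448
M1: Pc = R·M1+t = (+0.40664, +0.06900, +1.04644); u = 650.8·(+0.40664)/1.04644 + 324.7 = 577.5967, v = 812.1·(+0.06900)/1.04644 + 230.9 = 284.4459
M2: Pc = R·M2+t = (+0.40634, -0.11575, +1.16403); u = 650.8·(+0.40634)/1.16403 + 324.7 = 551.8825, v = 812.1·(-0.11575)/1.16403 + 230.9 = 150.1424
M3: Pc = R·M3+t = (+0.19576, -0.14780, +1.11316); u = 650.8·(+0.19576)/1.11316 + 324.7 = 439.1492, v = 812.1·(-0.14780)/1.11316 + 230.9 = 123.0748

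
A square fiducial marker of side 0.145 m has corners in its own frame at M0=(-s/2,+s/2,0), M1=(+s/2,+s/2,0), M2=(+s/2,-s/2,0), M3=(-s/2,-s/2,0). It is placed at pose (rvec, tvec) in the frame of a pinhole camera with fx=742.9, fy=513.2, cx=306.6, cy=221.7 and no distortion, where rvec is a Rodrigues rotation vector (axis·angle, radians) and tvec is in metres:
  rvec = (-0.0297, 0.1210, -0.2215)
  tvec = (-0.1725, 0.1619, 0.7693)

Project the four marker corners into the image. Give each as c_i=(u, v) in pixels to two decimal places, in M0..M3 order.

c0=(88.95, 386.41) c1=(221.76, 368.38) c2=(191.80, 272.21) c3=(60.70, 292.17)

Intrinsics K: fx=742.9, fy=513.2, cx=306.6, cy=221.7
Marker side s = 0.145 m; corners in marker frame (Z=0):
  M0 = (-0.0725, +0.0725, 0)
  M1 = (+0.0725, +0.0725, 0)
  M2 = (+0.0725, -0.0725, 0)
  M3 = (-0.0725, -0.0725, 0)
rvec = (-0.0297, 0.1210, -0.2215), |rvec| = θ = 0.25414 rad = 14.561°
Rodrigues: sinθ=0.25141, 1−cosθ=0.03212; R = I + sinθ·[k]× + (1−cosθ)·[k]×²:
    [+0.96832 +0.21734 +0.12297]
    [-0.22091 +0.97516 +0.01605]
    [-0.11643 -0.04271 +0.99228]
t = (-0.1725, 0.1619, 0.7693) m
M0: Pc = R·M0+t = (-0.22695, +0.24862, +0.77464); u = 742.9·(-0.22695)/0.77464 + 306.6 = 88.9539, v = 513.2·(+0.24862)/0.77464 + 221.7 = 386.4069
M1: Pc = R·M1+t = (-0.08654, +0.21658, +0.75776); u = 742.9·(-0.08654)/0.75776 + 306.6 = 221.7574, v = 513.2·(+0.21658)/0.75776 + 221.7 = 368.3825
M2: Pc = R·M2+t = (-0.11805, +0.07518, +0.76396); u = 742.9·(-0.11805)/0.76396 + 306.6 = 191.8000, v = 513.2·(+0.07518)/0.76396 + 221.7 = 272.2066
M3: Pc = R·M3+t = (-0.25846, +0.10722, +0.78084); u = 742.9·(-0.25846)/0.78084 + 306.6 = 60.6975, v = 513.2·(+0.10722)/0.78084 + 221.7 = 292.1675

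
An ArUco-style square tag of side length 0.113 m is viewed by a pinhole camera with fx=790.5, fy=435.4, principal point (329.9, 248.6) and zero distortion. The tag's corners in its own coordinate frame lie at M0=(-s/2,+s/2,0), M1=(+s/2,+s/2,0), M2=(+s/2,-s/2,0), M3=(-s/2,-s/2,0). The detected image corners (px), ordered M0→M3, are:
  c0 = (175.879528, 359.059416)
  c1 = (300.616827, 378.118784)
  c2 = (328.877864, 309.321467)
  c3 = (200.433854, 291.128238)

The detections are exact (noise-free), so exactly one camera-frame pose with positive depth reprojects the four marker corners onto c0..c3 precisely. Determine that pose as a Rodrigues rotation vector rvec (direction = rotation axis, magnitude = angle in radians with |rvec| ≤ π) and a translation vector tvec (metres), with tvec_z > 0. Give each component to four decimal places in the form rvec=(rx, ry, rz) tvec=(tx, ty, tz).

Intrinsics K: fx=790.5, fy=435.4, cx=329.9, cy=248.6
Marker side s = 0.113 m; corners in marker frame (Z=0):
  M0 = (-0.0565, +0.0565, 0)
  M1 = (+0.0565, +0.0565, 0)
  M2 = (+0.0565, -0.0565, 0)
  M3 = (-0.0565, -0.0565, 0)
Detected image corners:
  c0 = (175.879528, 359.059416) px
  c1 = (300.616827, 378.118784) px
  c2 = (328.877864, 309.321467) px
  c3 = (200.433854, 291.128238) px
Planar DLT: solve 8×8 A·h = b for H (H[2,2]=1):
  H  [+1076.59031 -177.44771 +250.66732]
  H  [+107.06622 +679.54804 +334.74679]
  H  [-0.17289 +0.22306 +1.00000]
B = K⁻¹H; ‖b₁‖=1.484990, ‖b₂‖=1.484990; λ = 2/(‖b₁‖+‖b₂‖) = 0.673405, sign → tz>0 ⇒ λ=+0.673405
r₁ = λ·B[:,0] = (+0.96571,+0.23207,-0.11643); r₂ = λ·B[:,1] = (-0.21385,+0.96525,+0.15021)
r₃ = r₁×r₂ = (+0.14724,-0.12016,+0.98178); SVD([r₁ r₂ r₃]) → R = UVᵀ:
  R  [+0.96571 -0.21385 +0.14724]
  R  [+0.23207 +0.96525 -0.12016]
  R  [-0.11643 +0.15021 +0.98178]
t = (-0.06750, +0.13324, +0.67341) m
tr R = 2.912731; θ = arccos((tr R − 1)/2) = 0.296499 rad = 16.988°
axis k = ((R−Rᵀ)₃₂, (R−Rᵀ)₁₃, (R−Rᵀ)₂₁) / (2 sinθ) = (+0.462683, +0.451216, +0.763105)
rvec = θ·k = (+0.137185, +0.133785, +0.226260)

rvec=(0.1372, 0.1338, 0.2263) tvec=(-0.0675, 0.1332, 0.6734)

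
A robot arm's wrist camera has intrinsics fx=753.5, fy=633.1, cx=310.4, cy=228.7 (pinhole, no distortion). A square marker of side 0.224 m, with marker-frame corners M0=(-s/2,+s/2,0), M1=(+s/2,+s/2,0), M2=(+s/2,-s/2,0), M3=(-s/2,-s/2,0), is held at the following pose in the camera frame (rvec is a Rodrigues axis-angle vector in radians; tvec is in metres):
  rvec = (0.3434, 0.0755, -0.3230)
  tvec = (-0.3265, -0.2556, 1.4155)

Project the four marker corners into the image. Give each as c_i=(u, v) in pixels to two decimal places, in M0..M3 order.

c0=(106.67, 175.81) c1=(213.76, 145.34) c2=(168.71, 48.46) c3=(57.07, 82.47)

Intrinsics K: fx=753.5, fy=633.1, cx=310.4, cy=228.7
Marker side s = 0.224 m; corners in marker frame (Z=0):
  M0 = (-0.1120, +0.1120, 0)
  M1 = (+0.1120, +0.1120, 0)
  M2 = (+0.1120, -0.1120, 0)
  M3 = (-0.1120, -0.1120, 0)
rvec = (0.3434, 0.0755, -0.3230), |rvec| = θ = 0.47744 rad = 27.356°
Rodrigues: sinθ=0.45951, 1−cosθ=0.11183; R = I + sinθ·[k]× + (1−cosθ)·[k]×²:
    [+0.94602 +0.32359 +0.01825]
    [-0.29815 +0.89097 -0.34246]
    [-0.12708 +0.31854 +0.93935]
t = (-0.3265, -0.2556, 1.4155) m
M0: Pc = R·M0+t = (-0.39621, -0.12242, +1.46541); u = 753.5·(-0.39621)/1.46541 + 310.4 = 106.6710, v = 633.1·(-0.12242)/1.46541 + 228.7 = 175.8114
M1: Pc = R·M1+t = (-0.18430, -0.18920, +1.43694); u = 753.5·(-0.18430)/1.43694 + 310.4 = 213.7554, v = 633.1·(-0.18920)/1.43694 + 228.7 = 145.3389
M2: Pc = R·M2+t = (-0.25679, -0.38878, +1.36559); u = 753.5·(-0.25679)/1.36559 + 310.4 = 168.7111, v = 633.1·(-0.38878)/1.36559 + 228.7 = 48.4576
M3: Pc = R·M3+t = (-0.46870, -0.32200, +1.39406); u = 753.5·(-0.46870)/1.39406 + 310.4 = 57.0655, v = 633.1·(-0.32200)/1.39406 + 228.7 = 82.4681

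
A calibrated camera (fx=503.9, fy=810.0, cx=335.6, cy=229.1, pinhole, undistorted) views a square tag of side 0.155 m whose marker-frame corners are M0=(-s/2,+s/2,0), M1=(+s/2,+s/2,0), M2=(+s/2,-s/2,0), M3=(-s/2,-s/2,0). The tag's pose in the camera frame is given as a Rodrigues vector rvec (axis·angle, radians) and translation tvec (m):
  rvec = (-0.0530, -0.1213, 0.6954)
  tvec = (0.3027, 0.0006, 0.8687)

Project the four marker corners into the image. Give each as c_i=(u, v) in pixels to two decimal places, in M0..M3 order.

c0=(450.26, 238.85) c1=(516.75, 331.41) c2=(570.15, 220.77) c3=(505.62, 127.83)

Intrinsics K: fx=503.9, fy=810.0, cx=335.6, cy=229.1
Marker side s = 0.155 m; corners in marker frame (Z=0):
  M0 = (-0.0775, +0.0775, 0)
  M1 = (+0.0775, +0.0775, 0)
  M2 = (+0.0775, -0.0775, 0)
  M3 = (-0.0775, -0.0775, 0)
rvec = (-0.0530, -0.1213, 0.6954), |rvec| = θ = 0.70789 rad = 40.559°
Rodrigues: sinθ=0.65023, 1−cosθ=0.24026; R = I + sinθ·[k]× + (1−cosθ)·[k]×²:
    [+0.76108 -0.63568 -0.12909]
    [+0.64184 +0.76679 +0.00824]
    [+0.09375 -0.08913 +0.99160]
t = (0.3027, 0.0006, 0.8687) m
M0: Pc = R·M0+t = (+0.19445, +0.01028, +0.85453); u = 503.9·(+0.19445)/0.85453 + 335.6 = 450.2644, v = 810.0·(+0.01028)/0.85453 + 229.1 = 238.8478
M1: Pc = R·M1+t = (+0.31242, +0.10977, +0.86906); u = 503.9·(+0.31242)/0.86906 + 335.6 = 516.7478, v = 810.0·(+0.10977)/0.86906 + 229.1 = 331.4097
M2: Pc = R·M2+t = (+0.41095, -0.00908, +0.88287); u = 503.9·(+0.41095)/0.88287 + 335.6 = 570.1493, v = 810.0·(-0.00908)/0.88287 + 229.1 = 220.7662
M3: Pc = R·M3+t = (+0.29298, -0.10857, +0.86834); u = 503.9·(+0.29298)/0.86834 + 335.6 = 505.6173, v = 810.0·(-0.10857)/0.86834 + 229.1 = 127.8253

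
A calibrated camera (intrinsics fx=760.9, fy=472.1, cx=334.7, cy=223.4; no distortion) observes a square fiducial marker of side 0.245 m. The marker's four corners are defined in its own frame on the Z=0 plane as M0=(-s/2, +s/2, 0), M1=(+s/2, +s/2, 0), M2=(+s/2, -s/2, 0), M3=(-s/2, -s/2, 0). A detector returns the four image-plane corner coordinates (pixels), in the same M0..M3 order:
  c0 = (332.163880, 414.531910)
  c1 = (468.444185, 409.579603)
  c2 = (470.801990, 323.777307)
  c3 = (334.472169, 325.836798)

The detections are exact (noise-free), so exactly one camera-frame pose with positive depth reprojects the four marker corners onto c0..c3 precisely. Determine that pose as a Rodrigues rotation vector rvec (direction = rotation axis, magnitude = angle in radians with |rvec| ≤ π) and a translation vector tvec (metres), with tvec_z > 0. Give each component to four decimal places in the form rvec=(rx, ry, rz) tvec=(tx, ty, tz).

Intrinsics K: fx=760.9, fy=472.1, cx=334.7, cy=223.4
Marker side s = 0.245 m; corners in marker frame (Z=0):
  M0 = (-0.1225, +0.1225, 0)
  M1 = (+0.1225, +0.1225, 0)
  M2 = (+0.1225, -0.1225, 0)
  M3 = (-0.1225, -0.1225, 0)
Detected image corners:
  c0 = (332.163880, 414.531910) px
  c1 = (468.444185, 409.579603) px
  c2 = (470.801990, 323.777307) px
  c3 = (334.472169, 325.836798) px
Planar DLT: solve 8×8 A·h = b for H (H[2,2]=1):
  H  [+610.73970 -7.99804 +402.60112]
  H  [+35.60375 +357.41985 +368.42263]
  H  [+0.13548 +0.00380 +1.00000]
B = K⁻¹H; ‖b₁‖=0.755394, ‖b₂‖=0.755394; λ = 2/(‖b₁‖+‖b₂‖) = 1.323813, sign → tz>0 ⇒ λ=+1.323813
r₁ = λ·B[:,0] = (+0.98367,+0.01496,+0.17935); r₂ = λ·B[:,1] = (-0.01613,+0.99986,+0.00503)
r₃ = r₁×r₂ = (-0.17925,-0.00784,+0.98377); SVD([r₁ r₂ r₃]) → R = UVᵀ:
  R  [+0.98367 -0.01613 -0.17925]
  R  [+0.01496 +0.99986 -0.00784]
  R  [+0.17935 +0.00503 +0.98377]
t = (+0.11813, +0.40666, +1.32381) m
tr R = 2.967300; θ = arccos((tr R − 1)/2) = 0.181080 rad = 10.375°
axis k = ((R−Rᵀ)₃₂, (R−Rᵀ)₁₃, (R−Rᵀ)₂₁) / (2 sinθ) = (+0.035749, -0.995625, +0.086327)
rvec = θ·k = (+0.006473, -0.180288, +0.015632)

rvec=(0.0065, -0.1803, 0.0156) tvec=(0.1181, 0.4067, 1.3238)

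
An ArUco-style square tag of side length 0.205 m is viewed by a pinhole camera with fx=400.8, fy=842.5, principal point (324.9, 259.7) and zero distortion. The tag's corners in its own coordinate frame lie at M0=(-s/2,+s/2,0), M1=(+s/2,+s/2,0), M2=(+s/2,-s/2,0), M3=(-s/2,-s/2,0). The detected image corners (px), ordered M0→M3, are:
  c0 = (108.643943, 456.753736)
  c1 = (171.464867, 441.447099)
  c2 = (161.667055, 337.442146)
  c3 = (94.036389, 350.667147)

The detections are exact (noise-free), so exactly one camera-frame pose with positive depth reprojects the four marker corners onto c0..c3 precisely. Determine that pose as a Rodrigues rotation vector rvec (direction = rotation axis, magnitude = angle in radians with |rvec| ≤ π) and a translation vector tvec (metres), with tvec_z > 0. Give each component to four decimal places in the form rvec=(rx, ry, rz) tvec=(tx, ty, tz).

rvec=(0.4659, -0.2083, -0.0346) tvec=(-0.6403, 0.2218, 1.3488)

Intrinsics K: fx=400.8, fy=842.5, cx=324.9, cy=259.7
Marker side s = 0.205 m; corners in marker frame (Z=0):
  M0 = (-0.1025, +0.1025, 0)
  M1 = (+0.1025, +0.1025, 0)
  M2 = (+0.1025, -0.1025, 0)
  M3 = (-0.1025, -0.1025, 0)
Detected image corners:
  c0 = (108.643943, 456.753736) px
  c1 = (171.464867, 441.447099) px
  c2 = (161.667055, 337.442146) px
  c3 = (94.036389, 350.667147) px
Planar DLT: solve 8×8 A·h = b for H (H[2,2]=1):
  H  [+336.78334 +103.98212 +134.63580]
  H  [-13.48426 +644.46736 +398.26736]
  H  [+0.14191 +0.33316 +1.00000]
B = K⁻¹H; ‖b₁‖=0.741406, ‖b₂‖=0.741406; λ = 2/(‖b₁‖+‖b₂‖) = 1.348788, sign → tz>0 ⇒ λ=+1.348788
r₁ = λ·B[:,0] = (+0.97820,-0.08059,+0.19141); r₂ = λ·B[:,1] = (-0.01434,+0.89324,+0.44936)
r₃ = r₁×r₂ = (-0.20718,-0.44231,+0.87261); SVD([r₁ r₂ r₃]) → R = UVᵀ:
  R  [+0.97820 -0.01434 -0.20718]
  R  [-0.08059 +0.89324 -0.44231]
  R  [+0.19141 +0.44936 +0.87261]
t = (-0.64028, +0.22184, +1.34879) m
tr R = 2.744038; θ = arccos((tr R − 1)/2) = 0.511484 rad = 29.306°
axis k = ((R−Rᵀ)₃₂, (R−Rᵀ)₁₃, (R−Rᵀ)₂₁) / (2 sinθ) = (+0.910844, -0.407165, -0.067675)
rvec = θ·k = (+0.465882, -0.208259, -0.034615)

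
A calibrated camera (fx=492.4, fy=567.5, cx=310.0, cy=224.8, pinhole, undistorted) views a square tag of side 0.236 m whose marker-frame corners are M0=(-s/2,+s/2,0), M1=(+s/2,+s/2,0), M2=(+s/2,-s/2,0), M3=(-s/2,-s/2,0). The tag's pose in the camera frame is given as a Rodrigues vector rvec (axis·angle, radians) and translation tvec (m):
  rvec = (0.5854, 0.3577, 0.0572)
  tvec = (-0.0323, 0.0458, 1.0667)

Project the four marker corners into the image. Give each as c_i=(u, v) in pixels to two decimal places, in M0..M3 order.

Intrinsics K: fx=492.4, fy=567.5, cx=310.0, cy=224.8
Marker side s = 0.236 m; corners in marker frame (Z=0):
  M0 = (-0.1180, +0.1180, 0)
  M1 = (+0.1180, +0.1180, 0)
  M2 = (+0.1180, -0.1180, 0)
  M3 = (-0.1180, -0.1180, 0)
rvec = (0.5854, 0.3577, 0.0572), |rvec| = θ = 0.68841 rad = 39.443°
Rodrigues: sinθ=0.63531, 1−cosθ=0.22775; R = I + sinθ·[k]× + (1−cosθ)·[k]×²:
    [+0.93694 +0.04784 +0.34620]
    [+0.15342 +0.83374 -0.53041]
    [-0.31402 +0.55008 +0.77383]
t = (-0.0323, 0.0458, 1.0667) m
M0: Pc = R·M0+t = (-0.13721, +0.12608, +1.16866); u = 492.4·(-0.13721)/1.16866 + 310.0 = 252.1869, v = 567.5·(+0.12608)/1.16866 + 224.8 = 286.0234
M1: Pc = R·M1+t = (+0.08390, +0.16228, +1.09456); u = 492.4·(+0.08390)/1.09456 + 310.0 = 347.7454, v = 567.5·(+0.16228)/1.09456 + 224.8 = 308.9406
M2: Pc = R·M2+t = (+0.07261, -0.03448, +0.96474); u = 492.4·(+0.07261)/0.96474 + 310.0 = 347.0619, v = 567.5·(-0.03448)/0.96474 + 224.8 = 204.5183
M3: Pc = R·M3+t = (-0.14850, -0.07068, +1.03884); u = 492.4·(-0.14850)/1.03884 + 310.0 = 239.6108, v = 567.5·(-0.07068)/1.03884 + 224.8 = 186.1864

c0=(252.19, 286.02) c1=(347.75, 308.94) c2=(347.06, 204.52) c3=(239.61, 186.19)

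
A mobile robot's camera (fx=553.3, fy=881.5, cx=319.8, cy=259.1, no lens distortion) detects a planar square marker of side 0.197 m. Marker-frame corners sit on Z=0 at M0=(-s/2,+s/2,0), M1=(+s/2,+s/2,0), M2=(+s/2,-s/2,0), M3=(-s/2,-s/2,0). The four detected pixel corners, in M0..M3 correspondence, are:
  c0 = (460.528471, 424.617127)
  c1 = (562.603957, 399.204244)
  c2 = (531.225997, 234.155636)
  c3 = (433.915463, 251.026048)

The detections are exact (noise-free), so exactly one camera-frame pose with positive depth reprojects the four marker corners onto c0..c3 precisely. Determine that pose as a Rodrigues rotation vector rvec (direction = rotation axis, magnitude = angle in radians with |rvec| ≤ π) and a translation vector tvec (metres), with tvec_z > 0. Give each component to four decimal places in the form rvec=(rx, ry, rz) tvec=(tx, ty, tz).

Intrinsics K: fx=553.3, fy=881.5, cx=319.8, cy=259.1
Marker side s = 0.197 m; corners in marker frame (Z=0):
  M0 = (-0.0985, +0.0985, 0)
  M1 = (+0.0985, +0.0985, 0)
  M2 = (+0.0985, -0.0985, 0)
  M3 = (-0.0985, -0.0985, 0)
Detected image corners:
  c0 = (460.528471, 424.617127) px
  c1 = (562.603957, 399.204244) px
  c2 = (531.225997, 234.155636) px
  c3 = (433.915463, 251.026048) px
Planar DLT: solve 8×8 A·h = b for H (H[2,2]=1):
  H  [+613.99902 -4.65530 +497.70133]
  H  [-35.35893 +758.88943 +324.47220]
  H  [+0.21789 -0.30599 +1.00000]
B = K⁻¹H; ‖b₁‖=1.012975, ‖b₂‖=1.012975; λ = 2/(‖b₁‖+‖b₂‖) = 0.987191, sign → tz>0 ⇒ λ=+0.987191
r₁ = λ·B[:,0] = (+0.97116,-0.10282,+0.21510); r₂ = λ·B[:,1] = (+0.16629,+0.93867,-0.30207)
r₃ = r₁×r₂ = (-0.17085,+0.32913,+0.92870); SVD([r₁ r₂ r₃]) → R = UVᵀ:
  R  [+0.97116 +0.16629 -0.17085]
  R  [-0.10282 +0.93867 +0.32913]
  R  [+0.21510 -0.30207 +0.92870]
t = (+0.31741, +0.07321, +0.98719) m
tr R = 2.838531; θ = arccos((tr R − 1)/2) = 0.404586 rad = 23.181°
axis k = ((R−Rᵀ)₃₂, (R−Rᵀ)₁₃, (R−Rᵀ)₂₁) / (2 sinθ) = (-0.801762, -0.490236, -0.341828)
rvec = θ·k = (-0.324381, -0.198342, -0.138299)

rvec=(-0.3244, -0.1983, -0.1383) tvec=(0.3174, 0.0732, 0.9872)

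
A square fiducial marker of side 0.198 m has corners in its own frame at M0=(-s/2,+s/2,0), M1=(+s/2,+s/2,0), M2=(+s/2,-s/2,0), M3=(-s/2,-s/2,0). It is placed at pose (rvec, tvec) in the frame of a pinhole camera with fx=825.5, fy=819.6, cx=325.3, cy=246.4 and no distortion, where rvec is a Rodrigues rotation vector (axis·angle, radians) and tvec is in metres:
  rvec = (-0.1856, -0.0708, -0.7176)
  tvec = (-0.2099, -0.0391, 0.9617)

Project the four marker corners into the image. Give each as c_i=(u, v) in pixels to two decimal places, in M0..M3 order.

Intrinsics K: fx=825.5, fy=819.6, cx=325.3, cy=246.4
Marker side s = 0.198 m; corners in marker frame (Z=0):
  M0 = (-0.0990, +0.0990, 0)
  M1 = (+0.0990, +0.0990, 0)
  M2 = (+0.0990, -0.0990, 0)
  M3 = (-0.0990, -0.0990, 0)
rvec = (-0.1856, -0.0708, -0.7176), |rvec| = θ = 0.74459 rad = 42.662°
Rodrigues: sinθ=0.67767, 1−cosθ=0.26463; R = I + sinθ·[k]× + (1−cosθ)·[k]×²:
    [+0.75181 +0.65938 -0.00086]
    [-0.64683 +0.73776 +0.19317]
    [+0.12801 -0.14467 +0.98116]
t = (-0.2099, -0.0391, 0.9617) m
M0: Pc = R·M0+t = (-0.21905, +0.09797, +0.93470); u = 825.5·(-0.21905)/0.93470 + 325.3 = 131.8417, v = 819.6·(+0.09797)/0.93470 + 246.4 = 332.3097
M1: Pc = R·M1+t = (-0.07019, -0.03010, +0.96005); u = 825.5·(-0.07019)/0.96005 + 325.3 = 264.9452, v = 819.6·(-0.03010)/0.96005 + 246.4 = 220.7049
M2: Pc = R·M2+t = (-0.20075, -0.17617, +0.98870); u = 825.5·(-0.20075)/0.98870 + 325.3 = 157.6866, v = 819.6·(-0.17617)/0.98870 + 246.4 = 100.3561
M3: Pc = R·M3+t = (-0.34961, -0.04810, +0.96335); u = 825.5·(-0.34961)/0.96335 + 325.3 = 25.7189, v = 819.6·(-0.04810)/0.96335 + 246.4 = 205.4760

c0=(131.84, 332.31) c1=(264.95, 220.70) c2=(157.69, 100.36) c3=(25.72, 205.48)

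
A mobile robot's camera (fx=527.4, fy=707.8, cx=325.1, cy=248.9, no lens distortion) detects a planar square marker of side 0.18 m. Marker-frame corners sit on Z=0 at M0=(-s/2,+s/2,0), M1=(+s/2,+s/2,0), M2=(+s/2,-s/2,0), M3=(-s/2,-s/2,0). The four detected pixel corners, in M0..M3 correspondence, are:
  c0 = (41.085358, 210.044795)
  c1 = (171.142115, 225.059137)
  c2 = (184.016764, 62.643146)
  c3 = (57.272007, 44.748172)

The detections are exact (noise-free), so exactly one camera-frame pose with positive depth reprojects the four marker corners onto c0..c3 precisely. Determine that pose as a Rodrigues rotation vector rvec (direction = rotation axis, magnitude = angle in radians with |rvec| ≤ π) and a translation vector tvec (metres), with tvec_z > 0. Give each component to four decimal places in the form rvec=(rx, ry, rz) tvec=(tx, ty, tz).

Intrinsics K: fx=527.4, fy=707.8, cx=325.1, cy=248.9
Marker side s = 0.18 m; corners in marker frame (Z=0):
  M0 = (-0.0900, +0.0900, 0)
  M1 = (+0.0900, +0.0900, 0)
  M2 = (+0.0900, -0.0900, 0)
  M3 = (-0.0900, -0.0900, 0)
Detected image corners:
  c0 = (41.085358, 210.044795) px
  c1 = (171.142115, 225.059137) px
  c2 = (184.016764, 62.643146) px
  c3 = (57.272007, 44.748172) px
Planar DLT: solve 8×8 A·h = b for H (H[2,2]=1):
  H  [+725.79159 -95.45982 +114.10477]
  H  [+106.53596 +892.49850 +134.74167]
  H  [+0.11080 -0.13076 +1.00000]
B = K⁻¹H; ‖b₁‖=1.317287, ‖b₂‖=1.317287; λ = 2/(‖b₁‖+‖b₂‖) = 0.759136, sign → tz>0 ⇒ λ=+0.759136
r₁ = λ·B[:,0] = (+0.99285,+0.08468,+0.08411); r₂ = λ·B[:,1] = (-0.07621,+0.99214,-0.09927)
r₃ = r₁×r₂ = (-0.09186,+0.09215,+0.99150); SVD([r₁ r₂ r₃]) → R = UVᵀ:
  R  [+0.99285 -0.07621 -0.09186]
  R  [+0.08468 +0.99214 +0.09215]
  R  [+0.08411 -0.09927 +0.99150]
t = (-0.30371, -0.12244, +0.75914) m
tr R = 2.976489; θ = arccos((tr R − 1)/2) = 0.153485 rad = 8.794°
axis k = ((R−Rᵀ)₃₂, (R−Rᵀ)₁₃, (R−Rᵀ)₂₁) / (2 sinθ) = (-0.626013, -0.575502, +0.526218)
rvec = θ·k = (-0.096083, -0.088331, +0.080766)

rvec=(-0.0961, -0.0883, 0.0808) tvec=(-0.3037, -0.1224, 0.7591)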